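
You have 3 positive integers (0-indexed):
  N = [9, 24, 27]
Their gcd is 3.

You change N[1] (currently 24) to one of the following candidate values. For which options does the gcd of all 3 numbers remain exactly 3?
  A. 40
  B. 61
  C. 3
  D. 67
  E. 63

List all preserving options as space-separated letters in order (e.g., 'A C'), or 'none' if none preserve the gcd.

Old gcd = 3; gcd of others (without N[1]) = 9
New gcd for candidate v: gcd(9, v). Preserves old gcd iff gcd(9, v) = 3.
  Option A: v=40, gcd(9,40)=1 -> changes
  Option B: v=61, gcd(9,61)=1 -> changes
  Option C: v=3, gcd(9,3)=3 -> preserves
  Option D: v=67, gcd(9,67)=1 -> changes
  Option E: v=63, gcd(9,63)=9 -> changes

Answer: C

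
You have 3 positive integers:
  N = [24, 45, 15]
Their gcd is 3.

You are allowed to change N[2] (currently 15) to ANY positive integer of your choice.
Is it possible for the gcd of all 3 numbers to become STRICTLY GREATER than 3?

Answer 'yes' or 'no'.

Answer: no

Derivation:
Current gcd = 3
gcd of all OTHER numbers (without N[2]=15): gcd([24, 45]) = 3
The new gcd after any change is gcd(3, new_value).
This can be at most 3.
Since 3 = old gcd 3, the gcd can only stay the same or decrease.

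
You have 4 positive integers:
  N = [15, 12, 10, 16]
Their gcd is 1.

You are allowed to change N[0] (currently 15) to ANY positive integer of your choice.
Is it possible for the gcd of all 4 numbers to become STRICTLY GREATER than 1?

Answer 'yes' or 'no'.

Answer: yes

Derivation:
Current gcd = 1
gcd of all OTHER numbers (without N[0]=15): gcd([12, 10, 16]) = 2
The new gcd after any change is gcd(2, new_value).
This can be at most 2.
Since 2 > old gcd 1, the gcd CAN increase (e.g., set N[0] = 2).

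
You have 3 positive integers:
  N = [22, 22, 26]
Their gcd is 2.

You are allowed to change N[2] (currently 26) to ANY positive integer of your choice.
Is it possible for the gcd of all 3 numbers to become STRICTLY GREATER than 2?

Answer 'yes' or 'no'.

Answer: yes

Derivation:
Current gcd = 2
gcd of all OTHER numbers (without N[2]=26): gcd([22, 22]) = 22
The new gcd after any change is gcd(22, new_value).
This can be at most 22.
Since 22 > old gcd 2, the gcd CAN increase (e.g., set N[2] = 22).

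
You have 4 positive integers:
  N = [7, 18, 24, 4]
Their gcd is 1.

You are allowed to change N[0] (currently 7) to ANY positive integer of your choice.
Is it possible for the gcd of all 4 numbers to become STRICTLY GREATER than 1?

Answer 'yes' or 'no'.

Current gcd = 1
gcd of all OTHER numbers (without N[0]=7): gcd([18, 24, 4]) = 2
The new gcd after any change is gcd(2, new_value).
This can be at most 2.
Since 2 > old gcd 1, the gcd CAN increase (e.g., set N[0] = 2).

Answer: yes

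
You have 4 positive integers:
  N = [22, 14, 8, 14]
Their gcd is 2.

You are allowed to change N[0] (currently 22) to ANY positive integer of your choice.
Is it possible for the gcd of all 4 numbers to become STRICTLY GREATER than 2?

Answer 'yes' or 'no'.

Current gcd = 2
gcd of all OTHER numbers (without N[0]=22): gcd([14, 8, 14]) = 2
The new gcd after any change is gcd(2, new_value).
This can be at most 2.
Since 2 = old gcd 2, the gcd can only stay the same or decrease.

Answer: no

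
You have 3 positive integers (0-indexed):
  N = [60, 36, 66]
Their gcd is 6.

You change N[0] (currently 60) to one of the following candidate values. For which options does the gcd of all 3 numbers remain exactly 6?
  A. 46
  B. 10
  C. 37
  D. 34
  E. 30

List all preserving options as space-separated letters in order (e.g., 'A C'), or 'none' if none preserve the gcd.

Old gcd = 6; gcd of others (without N[0]) = 6
New gcd for candidate v: gcd(6, v). Preserves old gcd iff gcd(6, v) = 6.
  Option A: v=46, gcd(6,46)=2 -> changes
  Option B: v=10, gcd(6,10)=2 -> changes
  Option C: v=37, gcd(6,37)=1 -> changes
  Option D: v=34, gcd(6,34)=2 -> changes
  Option E: v=30, gcd(6,30)=6 -> preserves

Answer: E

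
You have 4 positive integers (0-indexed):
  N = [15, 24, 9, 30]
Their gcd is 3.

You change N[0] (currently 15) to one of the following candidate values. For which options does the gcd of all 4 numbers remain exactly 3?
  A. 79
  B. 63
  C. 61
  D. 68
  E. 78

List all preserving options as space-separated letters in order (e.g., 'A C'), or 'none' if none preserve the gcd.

Old gcd = 3; gcd of others (without N[0]) = 3
New gcd for candidate v: gcd(3, v). Preserves old gcd iff gcd(3, v) = 3.
  Option A: v=79, gcd(3,79)=1 -> changes
  Option B: v=63, gcd(3,63)=3 -> preserves
  Option C: v=61, gcd(3,61)=1 -> changes
  Option D: v=68, gcd(3,68)=1 -> changes
  Option E: v=78, gcd(3,78)=3 -> preserves

Answer: B E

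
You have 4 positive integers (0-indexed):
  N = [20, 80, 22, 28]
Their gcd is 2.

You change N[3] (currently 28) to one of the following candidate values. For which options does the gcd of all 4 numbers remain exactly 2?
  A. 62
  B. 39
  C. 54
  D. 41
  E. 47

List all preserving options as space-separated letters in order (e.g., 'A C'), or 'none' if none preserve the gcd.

Old gcd = 2; gcd of others (without N[3]) = 2
New gcd for candidate v: gcd(2, v). Preserves old gcd iff gcd(2, v) = 2.
  Option A: v=62, gcd(2,62)=2 -> preserves
  Option B: v=39, gcd(2,39)=1 -> changes
  Option C: v=54, gcd(2,54)=2 -> preserves
  Option D: v=41, gcd(2,41)=1 -> changes
  Option E: v=47, gcd(2,47)=1 -> changes

Answer: A C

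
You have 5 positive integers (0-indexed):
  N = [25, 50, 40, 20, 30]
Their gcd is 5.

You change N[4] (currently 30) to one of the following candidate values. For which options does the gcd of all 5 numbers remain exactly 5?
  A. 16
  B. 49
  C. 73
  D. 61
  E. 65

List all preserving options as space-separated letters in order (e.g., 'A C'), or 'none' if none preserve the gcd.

Answer: E

Derivation:
Old gcd = 5; gcd of others (without N[4]) = 5
New gcd for candidate v: gcd(5, v). Preserves old gcd iff gcd(5, v) = 5.
  Option A: v=16, gcd(5,16)=1 -> changes
  Option B: v=49, gcd(5,49)=1 -> changes
  Option C: v=73, gcd(5,73)=1 -> changes
  Option D: v=61, gcd(5,61)=1 -> changes
  Option E: v=65, gcd(5,65)=5 -> preserves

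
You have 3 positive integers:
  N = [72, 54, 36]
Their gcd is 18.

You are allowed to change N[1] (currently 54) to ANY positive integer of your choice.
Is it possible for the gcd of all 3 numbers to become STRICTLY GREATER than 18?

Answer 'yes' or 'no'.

Answer: yes

Derivation:
Current gcd = 18
gcd of all OTHER numbers (without N[1]=54): gcd([72, 36]) = 36
The new gcd after any change is gcd(36, new_value).
This can be at most 36.
Since 36 > old gcd 18, the gcd CAN increase (e.g., set N[1] = 36).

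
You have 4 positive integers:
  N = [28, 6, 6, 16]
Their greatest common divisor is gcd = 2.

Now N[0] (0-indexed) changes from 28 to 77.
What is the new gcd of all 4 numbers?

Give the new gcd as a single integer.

Numbers: [28, 6, 6, 16], gcd = 2
Change: index 0, 28 -> 77
gcd of the OTHER numbers (without index 0): gcd([6, 6, 16]) = 2
New gcd = gcd(g_others, new_val) = gcd(2, 77) = 1

Answer: 1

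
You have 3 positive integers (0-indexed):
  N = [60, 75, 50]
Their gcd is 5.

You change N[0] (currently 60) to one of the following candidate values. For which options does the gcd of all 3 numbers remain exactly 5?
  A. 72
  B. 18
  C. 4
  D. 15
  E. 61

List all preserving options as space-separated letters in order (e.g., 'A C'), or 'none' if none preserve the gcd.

Answer: D

Derivation:
Old gcd = 5; gcd of others (without N[0]) = 25
New gcd for candidate v: gcd(25, v). Preserves old gcd iff gcd(25, v) = 5.
  Option A: v=72, gcd(25,72)=1 -> changes
  Option B: v=18, gcd(25,18)=1 -> changes
  Option C: v=4, gcd(25,4)=1 -> changes
  Option D: v=15, gcd(25,15)=5 -> preserves
  Option E: v=61, gcd(25,61)=1 -> changes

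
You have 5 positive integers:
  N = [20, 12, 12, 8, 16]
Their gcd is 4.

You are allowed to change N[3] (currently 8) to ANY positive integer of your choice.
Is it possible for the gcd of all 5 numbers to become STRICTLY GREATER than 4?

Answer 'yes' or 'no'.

Current gcd = 4
gcd of all OTHER numbers (without N[3]=8): gcd([20, 12, 12, 16]) = 4
The new gcd after any change is gcd(4, new_value).
This can be at most 4.
Since 4 = old gcd 4, the gcd can only stay the same or decrease.

Answer: no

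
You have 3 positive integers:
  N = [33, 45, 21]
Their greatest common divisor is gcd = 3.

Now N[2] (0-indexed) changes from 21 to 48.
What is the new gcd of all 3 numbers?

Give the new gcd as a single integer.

Numbers: [33, 45, 21], gcd = 3
Change: index 2, 21 -> 48
gcd of the OTHER numbers (without index 2): gcd([33, 45]) = 3
New gcd = gcd(g_others, new_val) = gcd(3, 48) = 3

Answer: 3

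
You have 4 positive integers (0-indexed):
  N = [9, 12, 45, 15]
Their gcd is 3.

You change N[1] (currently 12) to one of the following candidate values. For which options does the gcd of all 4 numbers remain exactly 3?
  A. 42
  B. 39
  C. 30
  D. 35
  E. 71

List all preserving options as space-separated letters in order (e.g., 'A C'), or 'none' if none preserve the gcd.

Old gcd = 3; gcd of others (without N[1]) = 3
New gcd for candidate v: gcd(3, v). Preserves old gcd iff gcd(3, v) = 3.
  Option A: v=42, gcd(3,42)=3 -> preserves
  Option B: v=39, gcd(3,39)=3 -> preserves
  Option C: v=30, gcd(3,30)=3 -> preserves
  Option D: v=35, gcd(3,35)=1 -> changes
  Option E: v=71, gcd(3,71)=1 -> changes

Answer: A B C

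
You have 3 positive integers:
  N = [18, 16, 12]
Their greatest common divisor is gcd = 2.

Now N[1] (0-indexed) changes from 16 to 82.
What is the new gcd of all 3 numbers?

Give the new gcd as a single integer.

Numbers: [18, 16, 12], gcd = 2
Change: index 1, 16 -> 82
gcd of the OTHER numbers (without index 1): gcd([18, 12]) = 6
New gcd = gcd(g_others, new_val) = gcd(6, 82) = 2

Answer: 2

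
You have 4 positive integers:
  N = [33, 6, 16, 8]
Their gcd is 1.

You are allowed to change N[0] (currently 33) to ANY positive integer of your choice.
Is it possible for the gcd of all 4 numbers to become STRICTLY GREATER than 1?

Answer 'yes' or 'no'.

Current gcd = 1
gcd of all OTHER numbers (without N[0]=33): gcd([6, 16, 8]) = 2
The new gcd after any change is gcd(2, new_value).
This can be at most 2.
Since 2 > old gcd 1, the gcd CAN increase (e.g., set N[0] = 2).

Answer: yes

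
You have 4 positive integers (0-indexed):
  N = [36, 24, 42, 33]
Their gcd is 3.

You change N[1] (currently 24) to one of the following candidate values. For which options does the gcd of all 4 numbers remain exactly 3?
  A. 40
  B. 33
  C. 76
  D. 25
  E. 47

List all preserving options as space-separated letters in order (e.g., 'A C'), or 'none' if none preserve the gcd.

Answer: B

Derivation:
Old gcd = 3; gcd of others (without N[1]) = 3
New gcd for candidate v: gcd(3, v). Preserves old gcd iff gcd(3, v) = 3.
  Option A: v=40, gcd(3,40)=1 -> changes
  Option B: v=33, gcd(3,33)=3 -> preserves
  Option C: v=76, gcd(3,76)=1 -> changes
  Option D: v=25, gcd(3,25)=1 -> changes
  Option E: v=47, gcd(3,47)=1 -> changes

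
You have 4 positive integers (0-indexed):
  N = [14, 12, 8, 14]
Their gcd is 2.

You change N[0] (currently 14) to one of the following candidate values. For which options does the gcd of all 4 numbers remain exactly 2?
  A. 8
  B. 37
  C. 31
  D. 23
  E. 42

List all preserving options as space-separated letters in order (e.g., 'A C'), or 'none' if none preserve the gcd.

Old gcd = 2; gcd of others (without N[0]) = 2
New gcd for candidate v: gcd(2, v). Preserves old gcd iff gcd(2, v) = 2.
  Option A: v=8, gcd(2,8)=2 -> preserves
  Option B: v=37, gcd(2,37)=1 -> changes
  Option C: v=31, gcd(2,31)=1 -> changes
  Option D: v=23, gcd(2,23)=1 -> changes
  Option E: v=42, gcd(2,42)=2 -> preserves

Answer: A E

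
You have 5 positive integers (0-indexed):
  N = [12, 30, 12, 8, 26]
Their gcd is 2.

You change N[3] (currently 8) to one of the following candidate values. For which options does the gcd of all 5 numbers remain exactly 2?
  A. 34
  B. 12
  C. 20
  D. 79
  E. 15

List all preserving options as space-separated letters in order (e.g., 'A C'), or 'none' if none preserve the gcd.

Old gcd = 2; gcd of others (without N[3]) = 2
New gcd for candidate v: gcd(2, v). Preserves old gcd iff gcd(2, v) = 2.
  Option A: v=34, gcd(2,34)=2 -> preserves
  Option B: v=12, gcd(2,12)=2 -> preserves
  Option C: v=20, gcd(2,20)=2 -> preserves
  Option D: v=79, gcd(2,79)=1 -> changes
  Option E: v=15, gcd(2,15)=1 -> changes

Answer: A B C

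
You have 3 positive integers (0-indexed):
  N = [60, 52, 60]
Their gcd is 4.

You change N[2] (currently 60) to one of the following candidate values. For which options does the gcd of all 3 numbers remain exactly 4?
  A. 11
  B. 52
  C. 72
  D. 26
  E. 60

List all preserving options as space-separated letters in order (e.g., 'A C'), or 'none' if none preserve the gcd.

Answer: B C E

Derivation:
Old gcd = 4; gcd of others (without N[2]) = 4
New gcd for candidate v: gcd(4, v). Preserves old gcd iff gcd(4, v) = 4.
  Option A: v=11, gcd(4,11)=1 -> changes
  Option B: v=52, gcd(4,52)=4 -> preserves
  Option C: v=72, gcd(4,72)=4 -> preserves
  Option D: v=26, gcd(4,26)=2 -> changes
  Option E: v=60, gcd(4,60)=4 -> preserves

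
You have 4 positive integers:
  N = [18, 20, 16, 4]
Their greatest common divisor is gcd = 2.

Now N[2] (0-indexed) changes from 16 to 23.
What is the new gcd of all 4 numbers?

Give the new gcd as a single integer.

Answer: 1

Derivation:
Numbers: [18, 20, 16, 4], gcd = 2
Change: index 2, 16 -> 23
gcd of the OTHER numbers (without index 2): gcd([18, 20, 4]) = 2
New gcd = gcd(g_others, new_val) = gcd(2, 23) = 1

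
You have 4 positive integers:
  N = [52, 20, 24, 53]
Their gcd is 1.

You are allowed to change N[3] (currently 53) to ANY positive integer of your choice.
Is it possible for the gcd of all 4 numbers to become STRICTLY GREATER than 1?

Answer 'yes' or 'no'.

Answer: yes

Derivation:
Current gcd = 1
gcd of all OTHER numbers (without N[3]=53): gcd([52, 20, 24]) = 4
The new gcd after any change is gcd(4, new_value).
This can be at most 4.
Since 4 > old gcd 1, the gcd CAN increase (e.g., set N[3] = 4).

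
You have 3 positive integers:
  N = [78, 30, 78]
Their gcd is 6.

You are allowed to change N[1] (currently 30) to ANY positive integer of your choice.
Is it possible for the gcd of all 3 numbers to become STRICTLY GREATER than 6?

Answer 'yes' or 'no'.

Current gcd = 6
gcd of all OTHER numbers (without N[1]=30): gcd([78, 78]) = 78
The new gcd after any change is gcd(78, new_value).
This can be at most 78.
Since 78 > old gcd 6, the gcd CAN increase (e.g., set N[1] = 78).

Answer: yes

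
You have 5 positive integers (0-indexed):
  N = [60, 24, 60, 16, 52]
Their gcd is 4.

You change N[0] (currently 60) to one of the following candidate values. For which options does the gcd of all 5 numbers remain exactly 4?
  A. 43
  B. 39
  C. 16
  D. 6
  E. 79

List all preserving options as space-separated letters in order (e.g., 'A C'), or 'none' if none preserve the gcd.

Answer: C

Derivation:
Old gcd = 4; gcd of others (without N[0]) = 4
New gcd for candidate v: gcd(4, v). Preserves old gcd iff gcd(4, v) = 4.
  Option A: v=43, gcd(4,43)=1 -> changes
  Option B: v=39, gcd(4,39)=1 -> changes
  Option C: v=16, gcd(4,16)=4 -> preserves
  Option D: v=6, gcd(4,6)=2 -> changes
  Option E: v=79, gcd(4,79)=1 -> changes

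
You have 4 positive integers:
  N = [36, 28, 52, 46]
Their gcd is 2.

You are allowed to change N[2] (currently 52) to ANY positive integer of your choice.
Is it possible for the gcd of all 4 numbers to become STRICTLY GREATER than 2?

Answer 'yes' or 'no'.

Answer: no

Derivation:
Current gcd = 2
gcd of all OTHER numbers (without N[2]=52): gcd([36, 28, 46]) = 2
The new gcd after any change is gcd(2, new_value).
This can be at most 2.
Since 2 = old gcd 2, the gcd can only stay the same or decrease.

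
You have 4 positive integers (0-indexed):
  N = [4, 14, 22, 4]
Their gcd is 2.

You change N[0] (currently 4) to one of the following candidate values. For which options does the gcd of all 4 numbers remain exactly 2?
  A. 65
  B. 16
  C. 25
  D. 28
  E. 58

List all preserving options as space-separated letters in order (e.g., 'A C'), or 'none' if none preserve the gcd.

Old gcd = 2; gcd of others (without N[0]) = 2
New gcd for candidate v: gcd(2, v). Preserves old gcd iff gcd(2, v) = 2.
  Option A: v=65, gcd(2,65)=1 -> changes
  Option B: v=16, gcd(2,16)=2 -> preserves
  Option C: v=25, gcd(2,25)=1 -> changes
  Option D: v=28, gcd(2,28)=2 -> preserves
  Option E: v=58, gcd(2,58)=2 -> preserves

Answer: B D E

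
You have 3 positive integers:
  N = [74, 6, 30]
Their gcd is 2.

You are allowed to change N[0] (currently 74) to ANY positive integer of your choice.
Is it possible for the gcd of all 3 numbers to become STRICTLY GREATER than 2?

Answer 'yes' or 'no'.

Current gcd = 2
gcd of all OTHER numbers (without N[0]=74): gcd([6, 30]) = 6
The new gcd after any change is gcd(6, new_value).
This can be at most 6.
Since 6 > old gcd 2, the gcd CAN increase (e.g., set N[0] = 6).

Answer: yes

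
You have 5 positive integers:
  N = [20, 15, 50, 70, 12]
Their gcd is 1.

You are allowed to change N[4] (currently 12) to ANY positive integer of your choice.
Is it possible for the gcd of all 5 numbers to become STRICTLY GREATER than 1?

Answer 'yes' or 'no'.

Current gcd = 1
gcd of all OTHER numbers (without N[4]=12): gcd([20, 15, 50, 70]) = 5
The new gcd after any change is gcd(5, new_value).
This can be at most 5.
Since 5 > old gcd 1, the gcd CAN increase (e.g., set N[4] = 5).

Answer: yes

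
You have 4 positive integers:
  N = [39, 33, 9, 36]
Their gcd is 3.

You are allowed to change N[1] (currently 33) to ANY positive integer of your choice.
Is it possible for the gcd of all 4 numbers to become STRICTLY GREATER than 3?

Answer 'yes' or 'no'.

Answer: no

Derivation:
Current gcd = 3
gcd of all OTHER numbers (without N[1]=33): gcd([39, 9, 36]) = 3
The new gcd after any change is gcd(3, new_value).
This can be at most 3.
Since 3 = old gcd 3, the gcd can only stay the same or decrease.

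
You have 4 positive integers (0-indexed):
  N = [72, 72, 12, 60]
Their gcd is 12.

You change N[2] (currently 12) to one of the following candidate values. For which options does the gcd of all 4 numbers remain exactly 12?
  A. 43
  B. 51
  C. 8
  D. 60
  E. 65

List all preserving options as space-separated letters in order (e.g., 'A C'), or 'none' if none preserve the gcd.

Answer: D

Derivation:
Old gcd = 12; gcd of others (without N[2]) = 12
New gcd for candidate v: gcd(12, v). Preserves old gcd iff gcd(12, v) = 12.
  Option A: v=43, gcd(12,43)=1 -> changes
  Option B: v=51, gcd(12,51)=3 -> changes
  Option C: v=8, gcd(12,8)=4 -> changes
  Option D: v=60, gcd(12,60)=12 -> preserves
  Option E: v=65, gcd(12,65)=1 -> changes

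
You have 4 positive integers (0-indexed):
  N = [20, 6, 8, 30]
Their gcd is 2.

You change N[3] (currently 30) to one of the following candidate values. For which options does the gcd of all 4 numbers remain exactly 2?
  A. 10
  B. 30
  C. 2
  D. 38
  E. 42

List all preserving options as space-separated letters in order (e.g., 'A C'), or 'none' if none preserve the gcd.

Answer: A B C D E

Derivation:
Old gcd = 2; gcd of others (without N[3]) = 2
New gcd for candidate v: gcd(2, v). Preserves old gcd iff gcd(2, v) = 2.
  Option A: v=10, gcd(2,10)=2 -> preserves
  Option B: v=30, gcd(2,30)=2 -> preserves
  Option C: v=2, gcd(2,2)=2 -> preserves
  Option D: v=38, gcd(2,38)=2 -> preserves
  Option E: v=42, gcd(2,42)=2 -> preserves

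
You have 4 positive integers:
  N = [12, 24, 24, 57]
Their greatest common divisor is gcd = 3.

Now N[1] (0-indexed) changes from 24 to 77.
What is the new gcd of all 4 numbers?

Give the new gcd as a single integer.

Answer: 1

Derivation:
Numbers: [12, 24, 24, 57], gcd = 3
Change: index 1, 24 -> 77
gcd of the OTHER numbers (without index 1): gcd([12, 24, 57]) = 3
New gcd = gcd(g_others, new_val) = gcd(3, 77) = 1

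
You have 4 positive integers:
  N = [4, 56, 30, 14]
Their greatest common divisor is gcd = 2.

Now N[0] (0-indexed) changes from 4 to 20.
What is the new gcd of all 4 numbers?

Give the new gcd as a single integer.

Numbers: [4, 56, 30, 14], gcd = 2
Change: index 0, 4 -> 20
gcd of the OTHER numbers (without index 0): gcd([56, 30, 14]) = 2
New gcd = gcd(g_others, new_val) = gcd(2, 20) = 2

Answer: 2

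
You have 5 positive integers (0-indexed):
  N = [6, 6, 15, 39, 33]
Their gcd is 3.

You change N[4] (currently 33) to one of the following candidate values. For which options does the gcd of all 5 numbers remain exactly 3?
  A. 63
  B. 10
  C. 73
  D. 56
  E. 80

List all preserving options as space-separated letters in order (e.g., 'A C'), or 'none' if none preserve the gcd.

Answer: A

Derivation:
Old gcd = 3; gcd of others (without N[4]) = 3
New gcd for candidate v: gcd(3, v). Preserves old gcd iff gcd(3, v) = 3.
  Option A: v=63, gcd(3,63)=3 -> preserves
  Option B: v=10, gcd(3,10)=1 -> changes
  Option C: v=73, gcd(3,73)=1 -> changes
  Option D: v=56, gcd(3,56)=1 -> changes
  Option E: v=80, gcd(3,80)=1 -> changes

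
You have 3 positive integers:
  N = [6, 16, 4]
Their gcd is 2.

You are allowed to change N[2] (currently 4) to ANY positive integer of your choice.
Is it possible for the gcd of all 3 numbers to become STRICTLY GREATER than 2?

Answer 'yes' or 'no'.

Answer: no

Derivation:
Current gcd = 2
gcd of all OTHER numbers (without N[2]=4): gcd([6, 16]) = 2
The new gcd after any change is gcd(2, new_value).
This can be at most 2.
Since 2 = old gcd 2, the gcd can only stay the same or decrease.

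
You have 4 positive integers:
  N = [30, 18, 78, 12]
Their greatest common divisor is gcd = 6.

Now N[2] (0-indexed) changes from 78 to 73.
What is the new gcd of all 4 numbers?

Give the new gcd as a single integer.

Answer: 1

Derivation:
Numbers: [30, 18, 78, 12], gcd = 6
Change: index 2, 78 -> 73
gcd of the OTHER numbers (without index 2): gcd([30, 18, 12]) = 6
New gcd = gcd(g_others, new_val) = gcd(6, 73) = 1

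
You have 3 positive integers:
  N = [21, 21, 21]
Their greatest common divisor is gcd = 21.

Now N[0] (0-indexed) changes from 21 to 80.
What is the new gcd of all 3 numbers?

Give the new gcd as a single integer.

Numbers: [21, 21, 21], gcd = 21
Change: index 0, 21 -> 80
gcd of the OTHER numbers (without index 0): gcd([21, 21]) = 21
New gcd = gcd(g_others, new_val) = gcd(21, 80) = 1

Answer: 1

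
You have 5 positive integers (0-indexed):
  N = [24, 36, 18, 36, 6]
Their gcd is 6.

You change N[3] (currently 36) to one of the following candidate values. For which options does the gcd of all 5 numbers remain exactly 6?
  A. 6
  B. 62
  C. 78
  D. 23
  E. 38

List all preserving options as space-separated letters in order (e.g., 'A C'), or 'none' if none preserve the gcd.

Answer: A C

Derivation:
Old gcd = 6; gcd of others (without N[3]) = 6
New gcd for candidate v: gcd(6, v). Preserves old gcd iff gcd(6, v) = 6.
  Option A: v=6, gcd(6,6)=6 -> preserves
  Option B: v=62, gcd(6,62)=2 -> changes
  Option C: v=78, gcd(6,78)=6 -> preserves
  Option D: v=23, gcd(6,23)=1 -> changes
  Option E: v=38, gcd(6,38)=2 -> changes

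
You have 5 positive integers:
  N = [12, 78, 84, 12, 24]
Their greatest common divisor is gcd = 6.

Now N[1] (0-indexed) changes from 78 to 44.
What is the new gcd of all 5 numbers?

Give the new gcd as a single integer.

Numbers: [12, 78, 84, 12, 24], gcd = 6
Change: index 1, 78 -> 44
gcd of the OTHER numbers (without index 1): gcd([12, 84, 12, 24]) = 12
New gcd = gcd(g_others, new_val) = gcd(12, 44) = 4

Answer: 4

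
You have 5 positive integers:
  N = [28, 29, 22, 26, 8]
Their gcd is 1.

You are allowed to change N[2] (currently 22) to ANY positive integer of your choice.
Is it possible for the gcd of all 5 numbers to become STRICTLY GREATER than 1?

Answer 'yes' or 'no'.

Answer: no

Derivation:
Current gcd = 1
gcd of all OTHER numbers (without N[2]=22): gcd([28, 29, 26, 8]) = 1
The new gcd after any change is gcd(1, new_value).
This can be at most 1.
Since 1 = old gcd 1, the gcd can only stay the same or decrease.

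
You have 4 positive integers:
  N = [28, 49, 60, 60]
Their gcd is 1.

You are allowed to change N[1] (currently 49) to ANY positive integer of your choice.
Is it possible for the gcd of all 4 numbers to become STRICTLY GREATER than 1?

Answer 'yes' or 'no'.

Answer: yes

Derivation:
Current gcd = 1
gcd of all OTHER numbers (without N[1]=49): gcd([28, 60, 60]) = 4
The new gcd after any change is gcd(4, new_value).
This can be at most 4.
Since 4 > old gcd 1, the gcd CAN increase (e.g., set N[1] = 4).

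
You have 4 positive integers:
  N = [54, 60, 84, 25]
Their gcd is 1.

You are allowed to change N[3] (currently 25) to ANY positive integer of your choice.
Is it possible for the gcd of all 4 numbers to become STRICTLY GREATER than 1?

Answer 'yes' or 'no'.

Answer: yes

Derivation:
Current gcd = 1
gcd of all OTHER numbers (without N[3]=25): gcd([54, 60, 84]) = 6
The new gcd after any change is gcd(6, new_value).
This can be at most 6.
Since 6 > old gcd 1, the gcd CAN increase (e.g., set N[3] = 6).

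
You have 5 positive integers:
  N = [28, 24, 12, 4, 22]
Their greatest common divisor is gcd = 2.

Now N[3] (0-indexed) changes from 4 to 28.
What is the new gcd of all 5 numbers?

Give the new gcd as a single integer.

Answer: 2

Derivation:
Numbers: [28, 24, 12, 4, 22], gcd = 2
Change: index 3, 4 -> 28
gcd of the OTHER numbers (without index 3): gcd([28, 24, 12, 22]) = 2
New gcd = gcd(g_others, new_val) = gcd(2, 28) = 2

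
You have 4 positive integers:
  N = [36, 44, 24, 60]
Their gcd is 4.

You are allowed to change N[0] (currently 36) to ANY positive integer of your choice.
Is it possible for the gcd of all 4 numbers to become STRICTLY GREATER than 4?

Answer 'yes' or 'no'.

Current gcd = 4
gcd of all OTHER numbers (without N[0]=36): gcd([44, 24, 60]) = 4
The new gcd after any change is gcd(4, new_value).
This can be at most 4.
Since 4 = old gcd 4, the gcd can only stay the same or decrease.

Answer: no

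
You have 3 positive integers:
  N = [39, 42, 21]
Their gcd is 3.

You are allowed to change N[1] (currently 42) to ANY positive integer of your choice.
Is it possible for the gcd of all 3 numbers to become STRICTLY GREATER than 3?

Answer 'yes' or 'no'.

Current gcd = 3
gcd of all OTHER numbers (without N[1]=42): gcd([39, 21]) = 3
The new gcd after any change is gcd(3, new_value).
This can be at most 3.
Since 3 = old gcd 3, the gcd can only stay the same or decrease.

Answer: no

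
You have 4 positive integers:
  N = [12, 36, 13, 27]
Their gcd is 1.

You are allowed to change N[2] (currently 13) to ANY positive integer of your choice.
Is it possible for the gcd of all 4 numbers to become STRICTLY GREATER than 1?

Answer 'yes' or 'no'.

Current gcd = 1
gcd of all OTHER numbers (without N[2]=13): gcd([12, 36, 27]) = 3
The new gcd after any change is gcd(3, new_value).
This can be at most 3.
Since 3 > old gcd 1, the gcd CAN increase (e.g., set N[2] = 3).

Answer: yes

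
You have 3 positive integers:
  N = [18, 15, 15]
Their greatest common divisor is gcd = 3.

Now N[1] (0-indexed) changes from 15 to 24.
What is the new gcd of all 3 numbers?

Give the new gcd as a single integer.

Numbers: [18, 15, 15], gcd = 3
Change: index 1, 15 -> 24
gcd of the OTHER numbers (without index 1): gcd([18, 15]) = 3
New gcd = gcd(g_others, new_val) = gcd(3, 24) = 3

Answer: 3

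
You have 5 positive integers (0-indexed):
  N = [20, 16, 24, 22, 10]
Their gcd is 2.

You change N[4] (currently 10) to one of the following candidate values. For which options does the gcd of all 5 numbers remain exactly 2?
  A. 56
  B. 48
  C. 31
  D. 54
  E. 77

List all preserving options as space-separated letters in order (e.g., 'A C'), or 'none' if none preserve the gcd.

Answer: A B D

Derivation:
Old gcd = 2; gcd of others (without N[4]) = 2
New gcd for candidate v: gcd(2, v). Preserves old gcd iff gcd(2, v) = 2.
  Option A: v=56, gcd(2,56)=2 -> preserves
  Option B: v=48, gcd(2,48)=2 -> preserves
  Option C: v=31, gcd(2,31)=1 -> changes
  Option D: v=54, gcd(2,54)=2 -> preserves
  Option E: v=77, gcd(2,77)=1 -> changes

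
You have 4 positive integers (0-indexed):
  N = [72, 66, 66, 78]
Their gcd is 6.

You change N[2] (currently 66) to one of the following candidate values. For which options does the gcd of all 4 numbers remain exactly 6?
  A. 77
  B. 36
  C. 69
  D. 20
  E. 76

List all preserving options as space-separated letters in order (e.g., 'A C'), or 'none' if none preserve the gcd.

Old gcd = 6; gcd of others (without N[2]) = 6
New gcd for candidate v: gcd(6, v). Preserves old gcd iff gcd(6, v) = 6.
  Option A: v=77, gcd(6,77)=1 -> changes
  Option B: v=36, gcd(6,36)=6 -> preserves
  Option C: v=69, gcd(6,69)=3 -> changes
  Option D: v=20, gcd(6,20)=2 -> changes
  Option E: v=76, gcd(6,76)=2 -> changes

Answer: B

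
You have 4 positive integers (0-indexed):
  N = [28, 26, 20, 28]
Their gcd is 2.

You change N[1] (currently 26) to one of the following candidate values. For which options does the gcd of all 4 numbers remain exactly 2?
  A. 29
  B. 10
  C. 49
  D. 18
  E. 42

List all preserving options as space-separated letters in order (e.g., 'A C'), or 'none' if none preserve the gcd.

Old gcd = 2; gcd of others (without N[1]) = 4
New gcd for candidate v: gcd(4, v). Preserves old gcd iff gcd(4, v) = 2.
  Option A: v=29, gcd(4,29)=1 -> changes
  Option B: v=10, gcd(4,10)=2 -> preserves
  Option C: v=49, gcd(4,49)=1 -> changes
  Option D: v=18, gcd(4,18)=2 -> preserves
  Option E: v=42, gcd(4,42)=2 -> preserves

Answer: B D E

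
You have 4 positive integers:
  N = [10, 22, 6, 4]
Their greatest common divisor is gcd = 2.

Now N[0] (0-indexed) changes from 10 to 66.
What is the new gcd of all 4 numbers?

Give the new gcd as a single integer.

Answer: 2

Derivation:
Numbers: [10, 22, 6, 4], gcd = 2
Change: index 0, 10 -> 66
gcd of the OTHER numbers (without index 0): gcd([22, 6, 4]) = 2
New gcd = gcd(g_others, new_val) = gcd(2, 66) = 2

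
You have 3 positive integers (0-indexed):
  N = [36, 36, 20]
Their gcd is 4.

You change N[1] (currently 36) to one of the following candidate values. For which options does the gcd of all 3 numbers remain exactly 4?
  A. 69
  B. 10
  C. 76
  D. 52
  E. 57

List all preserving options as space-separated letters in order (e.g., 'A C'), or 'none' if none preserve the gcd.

Old gcd = 4; gcd of others (without N[1]) = 4
New gcd for candidate v: gcd(4, v). Preserves old gcd iff gcd(4, v) = 4.
  Option A: v=69, gcd(4,69)=1 -> changes
  Option B: v=10, gcd(4,10)=2 -> changes
  Option C: v=76, gcd(4,76)=4 -> preserves
  Option D: v=52, gcd(4,52)=4 -> preserves
  Option E: v=57, gcd(4,57)=1 -> changes

Answer: C D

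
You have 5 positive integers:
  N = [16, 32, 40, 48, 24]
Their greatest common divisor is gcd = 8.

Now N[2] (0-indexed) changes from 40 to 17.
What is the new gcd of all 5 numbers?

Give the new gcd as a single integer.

Answer: 1

Derivation:
Numbers: [16, 32, 40, 48, 24], gcd = 8
Change: index 2, 40 -> 17
gcd of the OTHER numbers (without index 2): gcd([16, 32, 48, 24]) = 8
New gcd = gcd(g_others, new_val) = gcd(8, 17) = 1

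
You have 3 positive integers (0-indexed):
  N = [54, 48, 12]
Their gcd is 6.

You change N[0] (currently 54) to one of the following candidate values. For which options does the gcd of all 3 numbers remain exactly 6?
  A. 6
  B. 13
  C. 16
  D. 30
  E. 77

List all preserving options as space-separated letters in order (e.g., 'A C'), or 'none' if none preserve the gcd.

Answer: A D

Derivation:
Old gcd = 6; gcd of others (without N[0]) = 12
New gcd for candidate v: gcd(12, v). Preserves old gcd iff gcd(12, v) = 6.
  Option A: v=6, gcd(12,6)=6 -> preserves
  Option B: v=13, gcd(12,13)=1 -> changes
  Option C: v=16, gcd(12,16)=4 -> changes
  Option D: v=30, gcd(12,30)=6 -> preserves
  Option E: v=77, gcd(12,77)=1 -> changes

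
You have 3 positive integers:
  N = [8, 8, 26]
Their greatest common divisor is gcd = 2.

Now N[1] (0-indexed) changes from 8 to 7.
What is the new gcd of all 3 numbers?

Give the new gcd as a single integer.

Answer: 1

Derivation:
Numbers: [8, 8, 26], gcd = 2
Change: index 1, 8 -> 7
gcd of the OTHER numbers (without index 1): gcd([8, 26]) = 2
New gcd = gcd(g_others, new_val) = gcd(2, 7) = 1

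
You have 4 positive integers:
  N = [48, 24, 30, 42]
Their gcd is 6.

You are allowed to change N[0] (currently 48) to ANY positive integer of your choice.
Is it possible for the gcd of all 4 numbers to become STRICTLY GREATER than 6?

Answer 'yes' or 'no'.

Current gcd = 6
gcd of all OTHER numbers (without N[0]=48): gcd([24, 30, 42]) = 6
The new gcd after any change is gcd(6, new_value).
This can be at most 6.
Since 6 = old gcd 6, the gcd can only stay the same or decrease.

Answer: no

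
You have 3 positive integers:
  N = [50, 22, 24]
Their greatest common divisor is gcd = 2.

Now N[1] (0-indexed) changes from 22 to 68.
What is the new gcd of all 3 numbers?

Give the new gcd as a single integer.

Numbers: [50, 22, 24], gcd = 2
Change: index 1, 22 -> 68
gcd of the OTHER numbers (without index 1): gcd([50, 24]) = 2
New gcd = gcd(g_others, new_val) = gcd(2, 68) = 2

Answer: 2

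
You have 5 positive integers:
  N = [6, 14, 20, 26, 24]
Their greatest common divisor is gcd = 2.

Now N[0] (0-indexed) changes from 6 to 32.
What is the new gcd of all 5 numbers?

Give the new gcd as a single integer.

Numbers: [6, 14, 20, 26, 24], gcd = 2
Change: index 0, 6 -> 32
gcd of the OTHER numbers (without index 0): gcd([14, 20, 26, 24]) = 2
New gcd = gcd(g_others, new_val) = gcd(2, 32) = 2

Answer: 2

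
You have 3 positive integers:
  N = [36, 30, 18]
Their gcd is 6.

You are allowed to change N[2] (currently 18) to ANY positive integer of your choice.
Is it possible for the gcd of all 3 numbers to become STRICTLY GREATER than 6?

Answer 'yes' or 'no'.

Current gcd = 6
gcd of all OTHER numbers (without N[2]=18): gcd([36, 30]) = 6
The new gcd after any change is gcd(6, new_value).
This can be at most 6.
Since 6 = old gcd 6, the gcd can only stay the same or decrease.

Answer: no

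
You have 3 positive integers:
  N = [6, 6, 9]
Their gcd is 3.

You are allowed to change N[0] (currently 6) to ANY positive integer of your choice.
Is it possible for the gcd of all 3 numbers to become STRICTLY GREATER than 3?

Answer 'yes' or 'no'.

Current gcd = 3
gcd of all OTHER numbers (without N[0]=6): gcd([6, 9]) = 3
The new gcd after any change is gcd(3, new_value).
This can be at most 3.
Since 3 = old gcd 3, the gcd can only stay the same or decrease.

Answer: no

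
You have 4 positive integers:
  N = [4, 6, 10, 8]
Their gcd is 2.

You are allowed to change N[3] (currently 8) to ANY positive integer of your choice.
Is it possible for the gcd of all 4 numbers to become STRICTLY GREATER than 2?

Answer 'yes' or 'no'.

Answer: no

Derivation:
Current gcd = 2
gcd of all OTHER numbers (without N[3]=8): gcd([4, 6, 10]) = 2
The new gcd after any change is gcd(2, new_value).
This can be at most 2.
Since 2 = old gcd 2, the gcd can only stay the same or decrease.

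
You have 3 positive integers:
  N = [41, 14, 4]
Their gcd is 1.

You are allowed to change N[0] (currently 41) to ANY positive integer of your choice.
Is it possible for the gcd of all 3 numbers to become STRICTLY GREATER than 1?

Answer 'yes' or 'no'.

Answer: yes

Derivation:
Current gcd = 1
gcd of all OTHER numbers (without N[0]=41): gcd([14, 4]) = 2
The new gcd after any change is gcd(2, new_value).
This can be at most 2.
Since 2 > old gcd 1, the gcd CAN increase (e.g., set N[0] = 2).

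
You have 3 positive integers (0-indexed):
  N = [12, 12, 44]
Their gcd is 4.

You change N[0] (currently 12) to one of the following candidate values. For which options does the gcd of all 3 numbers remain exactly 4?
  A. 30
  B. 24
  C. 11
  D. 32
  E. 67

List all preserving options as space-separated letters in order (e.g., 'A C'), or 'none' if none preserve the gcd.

Old gcd = 4; gcd of others (without N[0]) = 4
New gcd for candidate v: gcd(4, v). Preserves old gcd iff gcd(4, v) = 4.
  Option A: v=30, gcd(4,30)=2 -> changes
  Option B: v=24, gcd(4,24)=4 -> preserves
  Option C: v=11, gcd(4,11)=1 -> changes
  Option D: v=32, gcd(4,32)=4 -> preserves
  Option E: v=67, gcd(4,67)=1 -> changes

Answer: B D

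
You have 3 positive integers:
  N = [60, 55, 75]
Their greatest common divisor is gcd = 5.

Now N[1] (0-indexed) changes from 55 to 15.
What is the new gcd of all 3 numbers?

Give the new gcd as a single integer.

Numbers: [60, 55, 75], gcd = 5
Change: index 1, 55 -> 15
gcd of the OTHER numbers (without index 1): gcd([60, 75]) = 15
New gcd = gcd(g_others, new_val) = gcd(15, 15) = 15

Answer: 15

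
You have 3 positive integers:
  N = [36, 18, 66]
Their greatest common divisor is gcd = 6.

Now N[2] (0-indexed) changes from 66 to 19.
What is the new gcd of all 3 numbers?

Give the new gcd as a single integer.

Numbers: [36, 18, 66], gcd = 6
Change: index 2, 66 -> 19
gcd of the OTHER numbers (without index 2): gcd([36, 18]) = 18
New gcd = gcd(g_others, new_val) = gcd(18, 19) = 1

Answer: 1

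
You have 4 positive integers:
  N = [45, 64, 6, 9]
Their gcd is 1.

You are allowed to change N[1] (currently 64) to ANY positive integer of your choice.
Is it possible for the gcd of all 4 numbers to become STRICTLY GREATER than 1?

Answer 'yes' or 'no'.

Answer: yes

Derivation:
Current gcd = 1
gcd of all OTHER numbers (without N[1]=64): gcd([45, 6, 9]) = 3
The new gcd after any change is gcd(3, new_value).
This can be at most 3.
Since 3 > old gcd 1, the gcd CAN increase (e.g., set N[1] = 3).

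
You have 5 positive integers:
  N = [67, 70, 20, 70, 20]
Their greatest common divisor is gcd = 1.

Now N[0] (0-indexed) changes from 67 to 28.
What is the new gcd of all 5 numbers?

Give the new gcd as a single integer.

Numbers: [67, 70, 20, 70, 20], gcd = 1
Change: index 0, 67 -> 28
gcd of the OTHER numbers (without index 0): gcd([70, 20, 70, 20]) = 10
New gcd = gcd(g_others, new_val) = gcd(10, 28) = 2

Answer: 2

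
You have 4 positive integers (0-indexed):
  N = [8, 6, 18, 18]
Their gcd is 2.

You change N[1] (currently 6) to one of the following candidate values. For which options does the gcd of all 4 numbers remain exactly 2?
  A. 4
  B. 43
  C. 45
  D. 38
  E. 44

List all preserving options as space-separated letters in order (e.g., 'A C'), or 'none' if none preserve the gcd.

Answer: A D E

Derivation:
Old gcd = 2; gcd of others (without N[1]) = 2
New gcd for candidate v: gcd(2, v). Preserves old gcd iff gcd(2, v) = 2.
  Option A: v=4, gcd(2,4)=2 -> preserves
  Option B: v=43, gcd(2,43)=1 -> changes
  Option C: v=45, gcd(2,45)=1 -> changes
  Option D: v=38, gcd(2,38)=2 -> preserves
  Option E: v=44, gcd(2,44)=2 -> preserves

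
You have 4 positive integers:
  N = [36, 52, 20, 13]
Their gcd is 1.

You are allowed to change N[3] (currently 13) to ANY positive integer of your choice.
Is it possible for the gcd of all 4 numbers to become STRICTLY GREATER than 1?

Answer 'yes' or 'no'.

Current gcd = 1
gcd of all OTHER numbers (without N[3]=13): gcd([36, 52, 20]) = 4
The new gcd after any change is gcd(4, new_value).
This can be at most 4.
Since 4 > old gcd 1, the gcd CAN increase (e.g., set N[3] = 4).

Answer: yes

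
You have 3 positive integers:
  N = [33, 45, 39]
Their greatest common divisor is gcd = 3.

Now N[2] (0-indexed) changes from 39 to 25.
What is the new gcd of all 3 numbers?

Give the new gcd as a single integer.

Answer: 1

Derivation:
Numbers: [33, 45, 39], gcd = 3
Change: index 2, 39 -> 25
gcd of the OTHER numbers (without index 2): gcd([33, 45]) = 3
New gcd = gcd(g_others, new_val) = gcd(3, 25) = 1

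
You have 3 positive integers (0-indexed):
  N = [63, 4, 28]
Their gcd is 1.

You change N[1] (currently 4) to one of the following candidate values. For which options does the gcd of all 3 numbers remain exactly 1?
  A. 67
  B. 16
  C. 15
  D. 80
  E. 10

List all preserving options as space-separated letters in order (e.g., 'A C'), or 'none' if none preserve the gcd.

Old gcd = 1; gcd of others (without N[1]) = 7
New gcd for candidate v: gcd(7, v). Preserves old gcd iff gcd(7, v) = 1.
  Option A: v=67, gcd(7,67)=1 -> preserves
  Option B: v=16, gcd(7,16)=1 -> preserves
  Option C: v=15, gcd(7,15)=1 -> preserves
  Option D: v=80, gcd(7,80)=1 -> preserves
  Option E: v=10, gcd(7,10)=1 -> preserves

Answer: A B C D E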